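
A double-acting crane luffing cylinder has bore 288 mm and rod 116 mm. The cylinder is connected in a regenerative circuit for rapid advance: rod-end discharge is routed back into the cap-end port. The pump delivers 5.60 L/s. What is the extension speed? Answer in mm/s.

v ≈ 530 mm/s

In regeneration the rod-end outflow joins the pump flow into the cap end, so the net volume the pump must supply per unit advance equals the rod cross-section area.
Rod cross-section A_rod = π/4 × (116 mm)² = 10570 mm^2
v = Q_pump / A_rod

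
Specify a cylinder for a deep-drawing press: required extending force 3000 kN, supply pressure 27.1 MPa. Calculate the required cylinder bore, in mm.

D ≈ 375 mm

Extension force acts on the full piston face: F = P × (π/4)D².
D = √(4F / (πP)) = √(4 × 3000 kN / (π × 27.1 MPa))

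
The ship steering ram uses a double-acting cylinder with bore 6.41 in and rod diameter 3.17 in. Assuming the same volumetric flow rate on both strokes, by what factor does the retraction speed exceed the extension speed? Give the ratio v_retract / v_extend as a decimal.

Cap-side area A_cap = π/4 × (6.41 in)² = 32.27 in^2
Rod-side annular area A_ann = π/4 × (6.41² − 3.17²) = 24.38 in^2
For equal Q, v ∝ 1/A, so v_ret/v_ext = A_cap/A_ann.

v_ret/v_ext ≈ 1.32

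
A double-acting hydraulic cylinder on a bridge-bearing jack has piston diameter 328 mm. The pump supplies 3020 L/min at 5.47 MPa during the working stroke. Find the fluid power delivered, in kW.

W ≈ 275 kW

Hydraulic power = P × Q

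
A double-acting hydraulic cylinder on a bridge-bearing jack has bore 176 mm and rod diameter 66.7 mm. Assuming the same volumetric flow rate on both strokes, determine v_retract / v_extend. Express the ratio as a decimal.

Cap-side area A_cap = π/4 × (176 mm)² = 24330 mm^2
Rod-side annular area A_ann = π/4 × (176² − 66.7²) = 20830 mm^2
For equal Q, v ∝ 1/A, so v_ret/v_ext = A_cap/A_ann.

v_ret/v_ext ≈ 1.17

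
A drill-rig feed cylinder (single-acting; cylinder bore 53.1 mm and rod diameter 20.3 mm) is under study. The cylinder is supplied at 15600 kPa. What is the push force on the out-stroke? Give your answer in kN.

F ≈ 34.5 kN

Cap-side area A_cap = π/4 × (53.1 mm)² = 2215 mm^2
F = P × A_cap = 15600 kPa × A_cap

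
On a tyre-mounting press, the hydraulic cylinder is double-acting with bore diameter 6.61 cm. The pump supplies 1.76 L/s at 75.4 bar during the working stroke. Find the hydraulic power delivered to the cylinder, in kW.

Hydraulic power = P × Q

W ≈ 13.3 kW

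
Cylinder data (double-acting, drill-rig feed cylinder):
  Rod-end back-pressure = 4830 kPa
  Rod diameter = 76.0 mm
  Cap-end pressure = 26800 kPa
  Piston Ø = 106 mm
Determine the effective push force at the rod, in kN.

F ≈ 216 kN

Cap-side area A_cap = π/4 × (106 mm)² = 8825 mm^2
Rod-side annular area A_ann = π/4 × (106² − 76.0²) = 4288 mm^2
Net thrust = P_cap·A_cap − P_rod·A_ann = 236.5 kN − 20.71 kN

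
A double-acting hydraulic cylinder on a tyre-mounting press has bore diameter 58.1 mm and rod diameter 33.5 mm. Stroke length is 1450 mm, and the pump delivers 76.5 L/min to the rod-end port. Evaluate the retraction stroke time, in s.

t ≈ 2.01 s

Rod-side annular area A_ann = π/4 × (58.1² − 33.5²) = 1770 mm^2
Swept volume V = A × L; t = V / Q = A·L / Q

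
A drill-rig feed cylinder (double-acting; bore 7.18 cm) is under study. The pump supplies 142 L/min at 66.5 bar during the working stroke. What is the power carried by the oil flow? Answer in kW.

Hydraulic power = P × Q

W ≈ 15.7 kW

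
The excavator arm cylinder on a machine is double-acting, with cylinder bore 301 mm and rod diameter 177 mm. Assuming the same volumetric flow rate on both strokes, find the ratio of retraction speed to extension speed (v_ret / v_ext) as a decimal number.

Cap-side area A_cap = π/4 × (301 mm)² = 71160 mm^2
Rod-side annular area A_ann = π/4 × (301² − 177²) = 46550 mm^2
For equal Q, v ∝ 1/A, so v_ret/v_ext = A_cap/A_ann.

v_ret/v_ext ≈ 1.53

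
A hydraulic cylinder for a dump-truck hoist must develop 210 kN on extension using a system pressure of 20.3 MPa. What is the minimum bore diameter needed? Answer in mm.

Extension force acts on the full piston face: F = P × (π/4)D².
D = √(4F / (πP)) = √(4 × 210 kN / (π × 20.3 MPa))

D ≈ 115 mm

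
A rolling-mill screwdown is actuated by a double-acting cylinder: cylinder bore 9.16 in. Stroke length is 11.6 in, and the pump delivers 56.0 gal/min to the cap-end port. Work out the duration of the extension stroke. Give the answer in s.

Cap-side area A_cap = π/4 × (9.16 in)² = 65.90 in^2
Swept volume V = A × L; t = V / Q = A·L / Q

t ≈ 3.55 s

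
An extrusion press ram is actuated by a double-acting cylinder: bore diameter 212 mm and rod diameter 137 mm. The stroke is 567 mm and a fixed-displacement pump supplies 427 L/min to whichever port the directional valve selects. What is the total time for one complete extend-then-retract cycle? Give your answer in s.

t ≈ 4.45 s

Cap-side area A_cap = π/4 × (212 mm)² = 35300 mm^2
Rod-side annular area A_ann = π/4 × (212² − 137²) = 20560 mm^2
t_ext = A_cap·L/Q = 2.812 s
t_ret = A_ann·L/Q = 1.638 s
t_cycle = t_ext + t_ret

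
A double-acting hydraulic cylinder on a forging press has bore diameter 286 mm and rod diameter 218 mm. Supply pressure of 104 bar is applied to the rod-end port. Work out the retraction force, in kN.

Rod-side annular area A_ann = π/4 × (286² − 218²) = 26920 mm^2
On retraction the pressure acts on the annular area (bore minus rod).
F = P × A_ann

F ≈ 280 kN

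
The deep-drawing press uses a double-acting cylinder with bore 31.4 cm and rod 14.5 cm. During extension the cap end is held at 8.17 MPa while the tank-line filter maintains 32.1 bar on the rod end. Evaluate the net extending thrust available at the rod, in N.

Cap-side area A_cap = π/4 × (31.4 cm)² = 774.4 cm^2
Rod-side annular area A_ann = π/4 × (31.4² − 14.5²) = 609.2 cm^2
Net thrust = P_cap·A_cap − P_rod·A_ann = 6.327e5 N − 1.956e5 N

F ≈ 4.37e5 N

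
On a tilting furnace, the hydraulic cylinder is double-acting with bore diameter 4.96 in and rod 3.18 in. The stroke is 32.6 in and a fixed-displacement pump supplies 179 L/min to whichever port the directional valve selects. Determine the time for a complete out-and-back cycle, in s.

t ≈ 5.50 s

Cap-side area A_cap = π/4 × (4.96 in)² = 19.32 in^2
Rod-side annular area A_ann = π/4 × (4.96² − 3.18²) = 11.38 in^2
t_ext = A_cap·L/Q = 3.460 s
t_ret = A_ann·L/Q = 2.038 s
t_cycle = t_ext + t_ret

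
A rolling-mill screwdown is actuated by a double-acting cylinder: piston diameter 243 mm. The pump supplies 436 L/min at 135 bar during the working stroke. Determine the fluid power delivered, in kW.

W ≈ 98.1 kW

Hydraulic power = P × Q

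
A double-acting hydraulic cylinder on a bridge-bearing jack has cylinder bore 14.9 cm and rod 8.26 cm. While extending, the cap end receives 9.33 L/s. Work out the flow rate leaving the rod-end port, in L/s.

Cap-side area A_cap = π/4 × (14.9 cm)² = 174.4 cm^2
Rod-side annular area A_ann = π/4 × (14.9² − 8.26²) = 120.8 cm^2
Piston speed v = Q_in/A_cap; rod-end outflow Q_out = v × A_ann = Q_in × A_ann/A_cap.

Q_out ≈ 6.46 L/s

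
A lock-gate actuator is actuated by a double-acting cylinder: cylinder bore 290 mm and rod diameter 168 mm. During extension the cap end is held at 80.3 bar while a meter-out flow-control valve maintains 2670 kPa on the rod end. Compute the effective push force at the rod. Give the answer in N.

F ≈ 4.13e5 N

Cap-side area A_cap = π/4 × (290 mm)² = 66050 mm^2
Rod-side annular area A_ann = π/4 × (290² − 168²) = 43880 mm^2
Net thrust = P_cap·A_cap − P_rod·A_ann = 5.304e5 N − 1.172e5 N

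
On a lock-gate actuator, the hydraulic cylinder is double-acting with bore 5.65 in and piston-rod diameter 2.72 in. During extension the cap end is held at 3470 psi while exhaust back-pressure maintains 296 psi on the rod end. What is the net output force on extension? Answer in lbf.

F ≈ 81300 lbf

Cap-side area A_cap = π/4 × (5.65 in)² = 25.07 in^2
Rod-side annular area A_ann = π/4 × (5.65² − 2.72²) = 19.26 in^2
Net thrust = P_cap·A_cap − P_rod·A_ann = 87000 lbf − 5701 lbf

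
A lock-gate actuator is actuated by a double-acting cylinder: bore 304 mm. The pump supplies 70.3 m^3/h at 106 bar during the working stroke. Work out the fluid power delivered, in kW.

Hydraulic power = P × Q

W ≈ 207 kW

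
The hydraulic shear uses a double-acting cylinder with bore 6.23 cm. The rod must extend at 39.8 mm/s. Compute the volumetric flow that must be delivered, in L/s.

Cap-side area A_cap = π/4 × (6.23 cm)² = 30.48 cm^2
Q = A × v

Q ≈ 0.121 L/s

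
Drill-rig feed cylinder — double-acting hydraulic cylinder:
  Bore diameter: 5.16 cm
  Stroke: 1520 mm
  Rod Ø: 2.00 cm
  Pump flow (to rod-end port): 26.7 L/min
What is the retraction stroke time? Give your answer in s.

t ≈ 6.07 s

Rod-side annular area A_ann = π/4 × (5.16² − 2.00²) = 17.77 cm^2
Swept volume V = A × L; t = V / Q = A·L / Q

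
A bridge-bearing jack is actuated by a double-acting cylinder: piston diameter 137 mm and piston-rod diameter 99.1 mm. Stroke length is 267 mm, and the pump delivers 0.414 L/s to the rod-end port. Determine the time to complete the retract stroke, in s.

t ≈ 4.53 s

Rod-side annular area A_ann = π/4 × (137² − 99.1²) = 7028 mm^2
Swept volume V = A × L; t = V / Q = A·L / Q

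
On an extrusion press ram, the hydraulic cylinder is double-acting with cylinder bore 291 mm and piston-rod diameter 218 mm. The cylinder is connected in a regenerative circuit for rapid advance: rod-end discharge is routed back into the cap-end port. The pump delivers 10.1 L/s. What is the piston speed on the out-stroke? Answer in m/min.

In regeneration the rod-end outflow joins the pump flow into the cap end, so the net volume the pump must supply per unit advance equals the rod cross-section area.
Rod cross-section A_rod = π/4 × (218 mm)² = 37330 mm^2
v = Q_pump / A_rod

v ≈ 16.2 m/min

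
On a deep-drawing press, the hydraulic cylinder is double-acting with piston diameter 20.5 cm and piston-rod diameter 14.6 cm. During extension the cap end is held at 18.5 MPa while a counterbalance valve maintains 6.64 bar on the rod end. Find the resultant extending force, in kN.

Cap-side area A_cap = π/4 × (20.5 cm)² = 330.1 cm^2
Rod-side annular area A_ann = π/4 × (20.5² − 14.6²) = 162.6 cm^2
Net thrust = P_cap·A_cap − P_rod·A_ann = 610.6 kN − 10.80 kN

F ≈ 600 kN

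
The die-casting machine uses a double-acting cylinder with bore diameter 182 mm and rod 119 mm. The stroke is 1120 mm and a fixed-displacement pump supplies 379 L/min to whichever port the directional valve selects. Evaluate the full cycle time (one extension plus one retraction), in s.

t ≈ 7.25 s

Cap-side area A_cap = π/4 × (182 mm)² = 26020 mm^2
Rod-side annular area A_ann = π/4 × (182² − 119²) = 14890 mm^2
t_ext = A_cap·L/Q = 4.613 s
t_ret = A_ann·L/Q = 2.641 s
t_cycle = t_ext + t_ret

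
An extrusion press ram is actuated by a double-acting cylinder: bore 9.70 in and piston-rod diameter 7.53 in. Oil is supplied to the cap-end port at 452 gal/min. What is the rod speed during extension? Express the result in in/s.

Cap-side area A_cap = π/4 × (9.70 in)² = 73.90 in^2
v = Q / A

v ≈ 23.5 in/s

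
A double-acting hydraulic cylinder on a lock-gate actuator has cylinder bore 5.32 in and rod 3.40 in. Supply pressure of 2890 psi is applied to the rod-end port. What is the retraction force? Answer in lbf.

Rod-side annular area A_ann = π/4 × (5.32² − 3.40²) = 13.15 in^2
On retraction the pressure acts on the annular area (bore minus rod).
F = P × A_ann

F ≈ 38000 lbf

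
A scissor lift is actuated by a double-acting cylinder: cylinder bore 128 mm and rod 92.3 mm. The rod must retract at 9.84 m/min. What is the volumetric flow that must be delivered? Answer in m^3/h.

Rod-side annular area A_ann = π/4 × (128² − 92.3²) = 6177 mm^2
Q = A × v

Q ≈ 3.65 m^3/h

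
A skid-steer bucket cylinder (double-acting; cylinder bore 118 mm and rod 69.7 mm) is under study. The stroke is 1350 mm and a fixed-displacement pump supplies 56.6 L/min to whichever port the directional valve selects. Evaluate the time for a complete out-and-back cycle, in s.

t ≈ 25.8 s

Cap-side area A_cap = π/4 × (118 mm)² = 10940 mm^2
Rod-side annular area A_ann = π/4 × (118² − 69.7²) = 7120 mm^2
t_ext = A_cap·L/Q = 15.65 s
t_ret = A_ann·L/Q = 10.19 s
t_cycle = t_ext + t_ret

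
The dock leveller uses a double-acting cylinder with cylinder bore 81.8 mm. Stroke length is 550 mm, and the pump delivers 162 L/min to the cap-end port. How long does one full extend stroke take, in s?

Cap-side area A_cap = π/4 × (81.8 mm)² = 5255 mm^2
Swept volume V = A × L; t = V / Q = A·L / Q

t ≈ 1.07 s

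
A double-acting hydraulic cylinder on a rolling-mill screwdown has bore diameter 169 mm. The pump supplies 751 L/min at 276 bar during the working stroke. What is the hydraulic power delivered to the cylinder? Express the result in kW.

W ≈ 345 kW

Hydraulic power = P × Q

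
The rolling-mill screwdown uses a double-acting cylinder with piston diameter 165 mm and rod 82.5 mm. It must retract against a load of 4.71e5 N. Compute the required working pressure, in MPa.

P ≈ 29.4 MPa

Rod-side annular area A_ann = π/4 × (165² − 82.5²) = 16040 mm^2
Retraction: pressure acts on the annular area.
P = F / A = 4.71e5 N / A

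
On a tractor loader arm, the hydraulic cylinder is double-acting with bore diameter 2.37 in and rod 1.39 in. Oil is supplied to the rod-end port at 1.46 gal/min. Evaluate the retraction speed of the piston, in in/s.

Rod-side annular area A_ann = π/4 × (2.37² − 1.39²) = 2.894 in^2
Flow into the rod-end port fills the annular volume.
v = Q / A

v ≈ 1.94 in/s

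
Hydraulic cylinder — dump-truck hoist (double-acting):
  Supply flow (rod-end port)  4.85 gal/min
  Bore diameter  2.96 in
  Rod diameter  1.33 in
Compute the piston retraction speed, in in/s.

v ≈ 3.40 in/s

Rod-side annular area A_ann = π/4 × (2.96² − 1.33²) = 5.492 in^2
Flow into the rod-end port fills the annular volume.
v = Q / A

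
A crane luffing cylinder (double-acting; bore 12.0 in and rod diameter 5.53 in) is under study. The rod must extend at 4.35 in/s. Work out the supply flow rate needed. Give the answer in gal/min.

Q ≈ 128 gal/min

Cap-side area A_cap = π/4 × (12.0 in)² = 113.1 in^2
Q = A × v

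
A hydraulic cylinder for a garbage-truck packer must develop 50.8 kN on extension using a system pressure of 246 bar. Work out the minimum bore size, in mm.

Extension force acts on the full piston face: F = P × (π/4)D².
D = √(4F / (πP)) = √(4 × 50.8 kN / (π × 246 bar))

D ≈ 51.3 mm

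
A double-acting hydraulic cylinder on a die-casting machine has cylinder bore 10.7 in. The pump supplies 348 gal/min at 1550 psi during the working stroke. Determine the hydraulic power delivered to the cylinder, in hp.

W ≈ 315 hp

Hydraulic power = P × Q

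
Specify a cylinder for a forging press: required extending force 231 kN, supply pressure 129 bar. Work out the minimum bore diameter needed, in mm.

Extension force acts on the full piston face: F = P × (π/4)D².
D = √(4F / (πP)) = √(4 × 231 kN / (π × 129 bar))

D ≈ 151 mm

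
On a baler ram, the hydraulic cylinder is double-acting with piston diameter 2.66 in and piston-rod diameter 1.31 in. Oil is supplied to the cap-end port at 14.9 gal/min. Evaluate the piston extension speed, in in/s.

v ≈ 10.3 in/s

Cap-side area A_cap = π/4 × (2.66 in)² = 5.557 in^2
v = Q / A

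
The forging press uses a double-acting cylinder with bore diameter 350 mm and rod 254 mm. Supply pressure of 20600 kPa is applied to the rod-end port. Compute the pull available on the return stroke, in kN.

Rod-side annular area A_ann = π/4 × (350² − 254²) = 45540 mm^2
On retraction the pressure acts on the annular area (bore minus rod).
F = P × A_ann

F ≈ 938 kN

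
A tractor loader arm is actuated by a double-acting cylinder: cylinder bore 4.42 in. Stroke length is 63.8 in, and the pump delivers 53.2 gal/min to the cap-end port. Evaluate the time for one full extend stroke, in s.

t ≈ 4.78 s

Cap-side area A_cap = π/4 × (4.42 in)² = 15.34 in^2
Swept volume V = A × L; t = V / Q = A·L / Q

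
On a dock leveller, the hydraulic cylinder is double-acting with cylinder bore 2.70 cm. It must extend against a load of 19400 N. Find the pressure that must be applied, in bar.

Cap-side area A_cap = π/4 × (2.70 cm)² = 5.726 cm^2
P = F / A = 19400 N / A

P ≈ 339 bar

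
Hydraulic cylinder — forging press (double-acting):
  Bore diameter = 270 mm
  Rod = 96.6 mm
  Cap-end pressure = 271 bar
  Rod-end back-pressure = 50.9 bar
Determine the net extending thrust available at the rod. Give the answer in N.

Cap-side area A_cap = π/4 × (270 mm)² = 57260 mm^2
Rod-side annular area A_ann = π/4 × (270² − 96.6²) = 49930 mm^2
Net thrust = P_cap·A_cap − P_rod·A_ann = 1.552e6 N − 2.541e5 N

F ≈ 1.30e6 N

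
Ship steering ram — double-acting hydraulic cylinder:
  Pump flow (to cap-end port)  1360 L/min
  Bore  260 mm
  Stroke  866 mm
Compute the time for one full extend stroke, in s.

Cap-side area A_cap = π/4 × (260 mm)² = 53090 mm^2
Swept volume V = A × L; t = V / Q = A·L / Q

t ≈ 2.03 s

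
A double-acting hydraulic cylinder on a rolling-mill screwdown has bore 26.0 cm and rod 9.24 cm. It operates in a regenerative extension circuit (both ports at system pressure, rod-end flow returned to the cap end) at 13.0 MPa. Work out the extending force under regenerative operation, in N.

With equal pressure on both faces, forces on the annular region cancel; the net push is pressure × rod cross-section.
Rod cross-section A_rod = π/4 × (9.24 cm)² = 67.06 cm^2
F = P × A_rod

F ≈ 87200 N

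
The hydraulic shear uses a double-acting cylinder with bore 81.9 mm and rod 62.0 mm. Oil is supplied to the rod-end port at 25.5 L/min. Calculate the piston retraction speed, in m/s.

v ≈ 0.189 m/s

Rod-side annular area A_ann = π/4 × (81.9² − 62.0²) = 2249 mm^2
Flow into the rod-end port fills the annular volume.
v = Q / A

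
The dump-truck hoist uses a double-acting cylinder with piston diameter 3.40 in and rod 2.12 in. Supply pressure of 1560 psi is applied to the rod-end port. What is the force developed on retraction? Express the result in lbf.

F ≈ 8660 lbf

Rod-side annular area A_ann = π/4 × (3.40² − 2.12²) = 5.549 in^2
On retraction the pressure acts on the annular area (bore minus rod).
F = P × A_ann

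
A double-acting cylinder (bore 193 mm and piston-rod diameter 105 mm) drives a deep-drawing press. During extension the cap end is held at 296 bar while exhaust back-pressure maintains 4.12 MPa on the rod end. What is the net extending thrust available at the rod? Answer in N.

Cap-side area A_cap = π/4 × (193 mm)² = 29260 mm^2
Rod-side annular area A_ann = π/4 × (193² − 105²) = 20600 mm^2
Net thrust = P_cap·A_cap − P_rod·A_ann = 8.660e5 N − 84860 N

F ≈ 7.81e5 N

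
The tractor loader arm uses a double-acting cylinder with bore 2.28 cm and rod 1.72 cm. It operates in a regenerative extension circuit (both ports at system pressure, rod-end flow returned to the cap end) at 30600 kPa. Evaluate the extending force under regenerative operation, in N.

F ≈ 7110 N

With equal pressure on both faces, forces on the annular region cancel; the net push is pressure × rod cross-section.
Rod cross-section A_rod = π/4 × (1.72 cm)² = 2.324 cm^2
F = P × A_rod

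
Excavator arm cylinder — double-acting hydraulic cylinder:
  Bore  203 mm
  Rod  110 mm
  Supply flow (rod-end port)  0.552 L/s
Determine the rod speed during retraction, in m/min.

Rod-side annular area A_ann = π/4 × (203² − 110²) = 22860 mm^2
Flow into the rod-end port fills the annular volume.
v = Q / A

v ≈ 1.45 m/min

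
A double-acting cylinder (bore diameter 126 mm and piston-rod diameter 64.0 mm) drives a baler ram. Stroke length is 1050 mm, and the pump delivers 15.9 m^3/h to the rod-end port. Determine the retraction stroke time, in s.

t ≈ 2.20 s

Rod-side annular area A_ann = π/4 × (126² − 64.0²) = 9252 mm^2
Swept volume V = A × L; t = V / Q = A·L / Q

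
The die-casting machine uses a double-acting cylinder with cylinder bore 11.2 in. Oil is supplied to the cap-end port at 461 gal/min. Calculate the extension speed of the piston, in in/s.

v ≈ 18.0 in/s

Cap-side area A_cap = π/4 × (11.2 in)² = 98.52 in^2
v = Q / A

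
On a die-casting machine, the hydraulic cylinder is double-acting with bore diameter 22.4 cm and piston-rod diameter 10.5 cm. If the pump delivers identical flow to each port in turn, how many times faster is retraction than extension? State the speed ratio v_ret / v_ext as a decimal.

v_ret/v_ext ≈ 1.28

Cap-side area A_cap = π/4 × (22.4 cm)² = 394.1 cm^2
Rod-side annular area A_ann = π/4 × (22.4² − 10.5²) = 307.5 cm^2
For equal Q, v ∝ 1/A, so v_ret/v_ext = A_cap/A_ann.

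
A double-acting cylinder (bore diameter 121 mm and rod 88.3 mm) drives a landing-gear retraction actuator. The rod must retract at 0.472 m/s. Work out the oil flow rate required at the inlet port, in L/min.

Q ≈ 152 L/min

Rod-side annular area A_ann = π/4 × (121² − 88.3²) = 5375 mm^2
Q = A × v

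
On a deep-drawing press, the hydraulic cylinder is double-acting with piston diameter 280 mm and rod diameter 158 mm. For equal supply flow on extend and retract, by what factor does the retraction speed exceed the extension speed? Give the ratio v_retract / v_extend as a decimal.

v_ret/v_ext ≈ 1.47

Cap-side area A_cap = π/4 × (280 mm)² = 61580 mm^2
Rod-side annular area A_ann = π/4 × (280² − 158²) = 41970 mm^2
For equal Q, v ∝ 1/A, so v_ret/v_ext = A_cap/A_ann.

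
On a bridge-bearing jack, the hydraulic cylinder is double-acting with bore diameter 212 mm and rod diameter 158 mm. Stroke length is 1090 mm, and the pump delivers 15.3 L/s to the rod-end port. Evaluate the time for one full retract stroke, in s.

t ≈ 1.12 s

Rod-side annular area A_ann = π/4 × (212² − 158²) = 15690 mm^2
Swept volume V = A × L; t = V / Q = A·L / Q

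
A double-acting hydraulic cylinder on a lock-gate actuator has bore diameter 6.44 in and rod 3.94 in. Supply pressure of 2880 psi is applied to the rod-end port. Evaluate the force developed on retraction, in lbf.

F ≈ 58700 lbf

Rod-side annular area A_ann = π/4 × (6.44² − 3.94²) = 20.38 in^2
On retraction the pressure acts on the annular area (bore minus rod).
F = P × A_ann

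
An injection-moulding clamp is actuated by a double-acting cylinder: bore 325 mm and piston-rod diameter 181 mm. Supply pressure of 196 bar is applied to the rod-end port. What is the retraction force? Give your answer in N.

Rod-side annular area A_ann = π/4 × (325² − 181²) = 57230 mm^2
On retraction the pressure acts on the annular area (bore minus rod).
F = P × A_ann

F ≈ 1.12e6 N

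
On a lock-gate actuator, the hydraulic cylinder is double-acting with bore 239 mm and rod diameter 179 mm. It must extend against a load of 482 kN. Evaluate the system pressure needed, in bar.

Cap-side area A_cap = π/4 × (239 mm)² = 44860 mm^2
P = F / A = 482 kN / A

P ≈ 107 bar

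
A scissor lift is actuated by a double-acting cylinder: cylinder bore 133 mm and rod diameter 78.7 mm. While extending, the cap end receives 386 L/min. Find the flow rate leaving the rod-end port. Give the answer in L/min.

Q_out ≈ 251 L/min

Cap-side area A_cap = π/4 × (133 mm)² = 13890 mm^2
Rod-side annular area A_ann = π/4 × (133² − 78.7²) = 9028 mm^2
Piston speed v = Q_in/A_cap; rod-end outflow Q_out = v × A_ann = Q_in × A_ann/A_cap.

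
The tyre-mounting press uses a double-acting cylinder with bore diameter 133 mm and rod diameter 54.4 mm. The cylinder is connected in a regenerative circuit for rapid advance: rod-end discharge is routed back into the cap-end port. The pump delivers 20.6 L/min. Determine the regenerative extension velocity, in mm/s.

In regeneration the rod-end outflow joins the pump flow into the cap end, so the net volume the pump must supply per unit advance equals the rod cross-section area.
Rod cross-section A_rod = π/4 × (54.4 mm)² = 2324 mm^2
v = Q_pump / A_rod

v ≈ 148 mm/s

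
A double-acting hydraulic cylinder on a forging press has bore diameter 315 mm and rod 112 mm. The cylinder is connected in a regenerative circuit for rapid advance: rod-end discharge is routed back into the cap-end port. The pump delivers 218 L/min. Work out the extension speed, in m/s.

v ≈ 0.369 m/s

In regeneration the rod-end outflow joins the pump flow into the cap end, so the net volume the pump must supply per unit advance equals the rod cross-section area.
Rod cross-section A_rod = π/4 × (112 mm)² = 9852 mm^2
v = Q_pump / A_rod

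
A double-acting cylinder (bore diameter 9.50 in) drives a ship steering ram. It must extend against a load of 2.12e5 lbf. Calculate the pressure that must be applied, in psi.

P ≈ 2990 psi

Cap-side area A_cap = π/4 × (9.50 in)² = 70.88 in^2
P = F / A = 2.12e5 lbf / A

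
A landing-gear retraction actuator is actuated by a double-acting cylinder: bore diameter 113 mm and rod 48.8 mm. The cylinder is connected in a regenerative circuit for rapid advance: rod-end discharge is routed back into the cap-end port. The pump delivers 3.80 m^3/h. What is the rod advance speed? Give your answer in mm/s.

In regeneration the rod-end outflow joins the pump flow into the cap end, so the net volume the pump must supply per unit advance equals the rod cross-section area.
Rod cross-section A_rod = π/4 × (48.8 mm)² = 1870 mm^2
v = Q_pump / A_rod

v ≈ 564 mm/s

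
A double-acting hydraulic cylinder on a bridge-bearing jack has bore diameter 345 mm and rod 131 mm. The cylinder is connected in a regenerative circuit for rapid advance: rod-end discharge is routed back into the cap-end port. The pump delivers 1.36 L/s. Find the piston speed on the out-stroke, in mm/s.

In regeneration the rod-end outflow joins the pump flow into the cap end, so the net volume the pump must supply per unit advance equals the rod cross-section area.
Rod cross-section A_rod = π/4 × (131 mm)² = 13480 mm^2
v = Q_pump / A_rod

v ≈ 101 mm/s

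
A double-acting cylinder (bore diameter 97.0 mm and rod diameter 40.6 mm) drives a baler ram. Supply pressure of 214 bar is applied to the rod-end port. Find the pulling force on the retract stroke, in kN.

Rod-side annular area A_ann = π/4 × (97.0² − 40.6²) = 6095 mm^2
On retraction the pressure acts on the annular area (bore minus rod).
F = P × A_ann

F ≈ 130 kN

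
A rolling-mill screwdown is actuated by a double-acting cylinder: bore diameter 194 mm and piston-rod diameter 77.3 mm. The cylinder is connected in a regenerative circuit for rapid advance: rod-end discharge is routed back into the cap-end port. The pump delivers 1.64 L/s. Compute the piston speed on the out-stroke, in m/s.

In regeneration the rod-end outflow joins the pump flow into the cap end, so the net volume the pump must supply per unit advance equals the rod cross-section area.
Rod cross-section A_rod = π/4 × (77.3 mm)² = 4693 mm^2
v = Q_pump / A_rod

v ≈ 0.349 m/s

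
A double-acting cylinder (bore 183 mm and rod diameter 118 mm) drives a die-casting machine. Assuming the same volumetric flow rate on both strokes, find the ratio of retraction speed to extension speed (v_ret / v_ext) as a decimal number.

v_ret/v_ext ≈ 1.71

Cap-side area A_cap = π/4 × (183 mm)² = 26300 mm^2
Rod-side annular area A_ann = π/4 × (183² − 118²) = 15370 mm^2
For equal Q, v ∝ 1/A, so v_ret/v_ext = A_cap/A_ann.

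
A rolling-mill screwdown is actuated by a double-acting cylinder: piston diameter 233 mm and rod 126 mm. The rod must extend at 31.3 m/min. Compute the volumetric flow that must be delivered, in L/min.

Cap-side area A_cap = π/4 × (233 mm)² = 42640 mm^2
Q = A × v

Q ≈ 1330 L/min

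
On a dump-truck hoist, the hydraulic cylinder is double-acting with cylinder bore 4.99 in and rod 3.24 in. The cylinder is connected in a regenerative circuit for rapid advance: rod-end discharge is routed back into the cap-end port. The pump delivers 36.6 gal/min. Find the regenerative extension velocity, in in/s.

In regeneration the rod-end outflow joins the pump flow into the cap end, so the net volume the pump must supply per unit advance equals the rod cross-section area.
Rod cross-section A_rod = π/4 × (3.24 in)² = 8.245 in^2
v = Q_pump / A_rod

v ≈ 17.1 in/s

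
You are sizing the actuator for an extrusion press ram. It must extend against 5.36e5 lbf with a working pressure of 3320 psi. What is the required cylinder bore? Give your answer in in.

Extension force acts on the full piston face: F = P × (π/4)D².
D = √(4F / (πP)) = √(4 × 5.36e5 lbf / (π × 3320 psi))

D ≈ 14.3 in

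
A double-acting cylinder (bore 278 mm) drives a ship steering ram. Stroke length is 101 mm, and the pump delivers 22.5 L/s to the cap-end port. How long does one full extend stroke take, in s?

t ≈ 0.272 s

Cap-side area A_cap = π/4 × (278 mm)² = 60700 mm^2
Swept volume V = A × L; t = V / Q = A·L / Q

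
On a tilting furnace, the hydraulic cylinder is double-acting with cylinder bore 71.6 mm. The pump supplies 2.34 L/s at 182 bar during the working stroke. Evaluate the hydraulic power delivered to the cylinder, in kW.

W ≈ 42.6 kW

Hydraulic power = P × Q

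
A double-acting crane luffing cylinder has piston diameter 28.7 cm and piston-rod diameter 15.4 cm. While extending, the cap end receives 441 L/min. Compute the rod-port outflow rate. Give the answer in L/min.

Cap-side area A_cap = π/4 × (28.7 cm)² = 646.9 cm^2
Rod-side annular area A_ann = π/4 × (28.7² − 15.4²) = 460.7 cm^2
Piston speed v = Q_in/A_cap; rod-end outflow Q_out = v × A_ann = Q_in × A_ann/A_cap.

Q_out ≈ 314 L/min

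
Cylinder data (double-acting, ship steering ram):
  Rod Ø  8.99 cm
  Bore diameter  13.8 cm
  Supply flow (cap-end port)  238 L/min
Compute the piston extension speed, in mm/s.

v ≈ 265 mm/s

Cap-side area A_cap = π/4 × (13.8 cm)² = 149.6 cm^2
v = Q / A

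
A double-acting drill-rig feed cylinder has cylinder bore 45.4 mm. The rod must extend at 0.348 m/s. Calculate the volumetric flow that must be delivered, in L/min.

Cap-side area A_cap = π/4 × (45.4 mm)² = 1619 mm^2
Q = A × v

Q ≈ 33.8 L/min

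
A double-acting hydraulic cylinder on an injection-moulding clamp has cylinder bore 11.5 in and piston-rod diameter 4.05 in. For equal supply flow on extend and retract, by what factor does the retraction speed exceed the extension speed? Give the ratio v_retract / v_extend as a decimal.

Cap-side area A_cap = π/4 × (11.5 in)² = 103.9 in^2
Rod-side annular area A_ann = π/4 × (11.5² − 4.05²) = 90.99 in^2
For equal Q, v ∝ 1/A, so v_ret/v_ext = A_cap/A_ann.

v_ret/v_ext ≈ 1.14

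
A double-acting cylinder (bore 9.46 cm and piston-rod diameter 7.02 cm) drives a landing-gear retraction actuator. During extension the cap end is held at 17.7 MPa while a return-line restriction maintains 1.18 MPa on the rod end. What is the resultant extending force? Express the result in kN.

Cap-side area A_cap = π/4 × (9.46 cm)² = 70.29 cm^2
Rod-side annular area A_ann = π/4 × (9.46² − 7.02²) = 31.58 cm^2
Net thrust = P_cap·A_cap − P_rod·A_ann = 124.4 kN − 3.727 kN

F ≈ 121 kN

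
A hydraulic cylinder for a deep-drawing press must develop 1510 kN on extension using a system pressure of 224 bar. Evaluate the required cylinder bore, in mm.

Extension force acts on the full piston face: F = P × (π/4)D².
D = √(4F / (πP)) = √(4 × 1510 kN / (π × 224 bar))

D ≈ 293 mm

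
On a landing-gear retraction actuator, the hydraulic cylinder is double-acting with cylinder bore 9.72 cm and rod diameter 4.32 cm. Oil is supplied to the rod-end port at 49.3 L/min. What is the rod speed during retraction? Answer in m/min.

Rod-side annular area A_ann = π/4 × (9.72² − 4.32²) = 59.55 cm^2
Flow into the rod-end port fills the annular volume.
v = Q / A

v ≈ 8.28 m/min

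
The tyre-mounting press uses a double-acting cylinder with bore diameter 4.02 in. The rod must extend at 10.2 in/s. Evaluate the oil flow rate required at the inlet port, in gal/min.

Cap-side area A_cap = π/4 × (4.02 in)² = 12.69 in^2
Q = A × v

Q ≈ 33.6 gal/min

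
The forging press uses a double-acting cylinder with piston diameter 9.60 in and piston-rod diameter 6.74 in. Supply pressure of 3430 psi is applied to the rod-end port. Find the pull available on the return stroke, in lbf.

Rod-side annular area A_ann = π/4 × (9.60² − 6.74²) = 36.70 in^2
On retraction the pressure acts on the annular area (bore minus rod).
F = P × A_ann

F ≈ 1.26e5 lbf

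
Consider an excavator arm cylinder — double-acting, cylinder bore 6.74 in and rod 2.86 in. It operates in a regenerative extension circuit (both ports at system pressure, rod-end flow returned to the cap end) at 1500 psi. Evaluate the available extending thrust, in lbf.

F ≈ 9640 lbf

With equal pressure on both faces, forces on the annular region cancel; the net push is pressure × rod cross-section.
Rod cross-section A_rod = π/4 × (2.86 in)² = 6.424 in^2
F = P × A_rod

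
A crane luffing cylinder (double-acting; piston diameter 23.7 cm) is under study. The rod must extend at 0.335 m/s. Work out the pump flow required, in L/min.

Cap-side area A_cap = π/4 × (23.7 cm)² = 441.2 cm^2
Q = A × v

Q ≈ 887 L/min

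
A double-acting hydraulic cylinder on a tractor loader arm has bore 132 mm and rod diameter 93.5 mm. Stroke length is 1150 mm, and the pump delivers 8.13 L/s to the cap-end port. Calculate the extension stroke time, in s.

Cap-side area A_cap = π/4 × (132 mm)² = 13680 mm^2
Swept volume V = A × L; t = V / Q = A·L / Q

t ≈ 1.94 s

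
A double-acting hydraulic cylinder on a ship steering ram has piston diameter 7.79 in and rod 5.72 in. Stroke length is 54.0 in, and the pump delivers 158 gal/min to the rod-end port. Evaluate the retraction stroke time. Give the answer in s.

Rod-side annular area A_ann = π/4 × (7.79² − 5.72²) = 21.96 in^2
Swept volume V = A × L; t = V / Q = A·L / Q

t ≈ 1.95 s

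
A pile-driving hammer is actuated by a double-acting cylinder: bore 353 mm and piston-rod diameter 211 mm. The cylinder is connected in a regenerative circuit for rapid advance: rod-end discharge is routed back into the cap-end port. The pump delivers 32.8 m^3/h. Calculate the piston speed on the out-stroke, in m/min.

In regeneration the rod-end outflow joins the pump flow into the cap end, so the net volume the pump must supply per unit advance equals the rod cross-section area.
Rod cross-section A_rod = π/4 × (211 mm)² = 34970 mm^2
v = Q_pump / A_rod

v ≈ 15.6 m/min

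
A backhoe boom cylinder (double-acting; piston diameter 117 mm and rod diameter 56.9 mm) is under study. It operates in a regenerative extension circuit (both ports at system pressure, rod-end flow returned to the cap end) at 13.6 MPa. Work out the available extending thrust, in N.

With equal pressure on both faces, forces on the annular region cancel; the net push is pressure × rod cross-section.
Rod cross-section A_rod = π/4 × (56.9 mm)² = 2543 mm^2
F = P × A_rod

F ≈ 34600 N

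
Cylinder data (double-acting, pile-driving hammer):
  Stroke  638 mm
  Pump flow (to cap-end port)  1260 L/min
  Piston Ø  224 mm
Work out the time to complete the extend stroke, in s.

t ≈ 1.20 s

Cap-side area A_cap = π/4 × (224 mm)² = 39410 mm^2
Swept volume V = A × L; t = V / Q = A·L / Q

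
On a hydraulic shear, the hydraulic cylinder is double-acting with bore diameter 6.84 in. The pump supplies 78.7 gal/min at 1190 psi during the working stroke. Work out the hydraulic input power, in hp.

W ≈ 54.6 hp

Hydraulic power = P × Q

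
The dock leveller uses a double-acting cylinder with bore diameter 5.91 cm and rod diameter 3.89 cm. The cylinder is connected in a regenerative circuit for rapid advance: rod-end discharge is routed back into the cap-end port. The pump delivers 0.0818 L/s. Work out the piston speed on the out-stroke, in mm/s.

v ≈ 68.8 mm/s

In regeneration the rod-end outflow joins the pump flow into the cap end, so the net volume the pump must supply per unit advance equals the rod cross-section area.
Rod cross-section A_rod = π/4 × (3.89 cm)² = 11.88 cm^2
v = Q_pump / A_rod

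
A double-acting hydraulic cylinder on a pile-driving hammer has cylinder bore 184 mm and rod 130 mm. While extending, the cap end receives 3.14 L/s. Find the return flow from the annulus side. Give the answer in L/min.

Cap-side area A_cap = π/4 × (184 mm)² = 26590 mm^2
Rod-side annular area A_ann = π/4 × (184² − 130²) = 13320 mm^2
Piston speed v = Q_in/A_cap; rod-end outflow Q_out = v × A_ann = Q_in × A_ann/A_cap.

Q_out ≈ 94.4 L/min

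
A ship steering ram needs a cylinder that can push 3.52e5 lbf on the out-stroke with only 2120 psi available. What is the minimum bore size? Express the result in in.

Extension force acts on the full piston face: F = P × (π/4)D².
D = √(4F / (πP)) = √(4 × 3.52e5 lbf / (π × 2120 psi))

D ≈ 14.5 in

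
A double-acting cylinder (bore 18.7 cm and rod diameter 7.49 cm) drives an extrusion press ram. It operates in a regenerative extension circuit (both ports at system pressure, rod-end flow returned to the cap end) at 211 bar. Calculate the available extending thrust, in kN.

With equal pressure on both faces, forces on the annular region cancel; the net push is pressure × rod cross-section.
Rod cross-section A_rod = π/4 × (7.49 cm)² = 44.06 cm^2
F = P × A_rod

F ≈ 93.0 kN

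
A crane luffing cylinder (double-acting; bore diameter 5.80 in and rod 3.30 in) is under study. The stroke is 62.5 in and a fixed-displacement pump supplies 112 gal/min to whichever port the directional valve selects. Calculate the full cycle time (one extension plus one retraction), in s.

Cap-side area A_cap = π/4 × (5.80 in)² = 26.42 in^2
Rod-side annular area A_ann = π/4 × (5.80² − 3.30²) = 17.87 in^2
t_ext = A_cap·L/Q = 3.830 s
t_ret = A_ann·L/Q = 2.590 s
t_cycle = t_ext + t_ret

t ≈ 6.42 s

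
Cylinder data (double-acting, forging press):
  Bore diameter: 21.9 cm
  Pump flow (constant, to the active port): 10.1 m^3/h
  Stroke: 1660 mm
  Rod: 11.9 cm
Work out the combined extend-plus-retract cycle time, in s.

t ≈ 38.0 s

Cap-side area A_cap = π/4 × (21.9 cm)² = 376.7 cm^2
Rod-side annular area A_ann = π/4 × (21.9² − 11.9²) = 265.5 cm^2
t_ext = A_cap·L/Q = 22.29 s
t_ret = A_ann·L/Q = 15.71 s
t_cycle = t_ext + t_ret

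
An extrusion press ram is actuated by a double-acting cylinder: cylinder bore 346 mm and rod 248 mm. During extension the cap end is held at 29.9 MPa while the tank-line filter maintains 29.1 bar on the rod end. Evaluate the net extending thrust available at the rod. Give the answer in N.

F ≈ 2.68e6 N

Cap-side area A_cap = π/4 × (346 mm)² = 94020 mm^2
Rod-side annular area A_ann = π/4 × (346² − 248²) = 45720 mm^2
Net thrust = P_cap·A_cap − P_rod·A_ann = 2.811e6 N − 1.330e5 N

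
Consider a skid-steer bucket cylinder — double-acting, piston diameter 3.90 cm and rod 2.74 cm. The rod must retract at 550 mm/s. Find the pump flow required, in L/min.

Rod-side annular area A_ann = π/4 × (3.90² − 2.74²) = 6.049 cm^2
Q = A × v

Q ≈ 20.0 L/min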